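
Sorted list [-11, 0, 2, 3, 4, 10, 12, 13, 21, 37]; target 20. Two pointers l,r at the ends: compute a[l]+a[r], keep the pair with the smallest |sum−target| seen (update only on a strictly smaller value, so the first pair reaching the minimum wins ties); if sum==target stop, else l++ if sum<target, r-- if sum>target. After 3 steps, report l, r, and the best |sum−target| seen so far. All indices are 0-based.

l=1, r=7, best |Δ|=1

l=0 r=9: -11+37=26 d=6 *, r--
l=0 r=8: -11+21=10 d=10, l++
l=1 r=8: 0+21=21 d=1 *, r--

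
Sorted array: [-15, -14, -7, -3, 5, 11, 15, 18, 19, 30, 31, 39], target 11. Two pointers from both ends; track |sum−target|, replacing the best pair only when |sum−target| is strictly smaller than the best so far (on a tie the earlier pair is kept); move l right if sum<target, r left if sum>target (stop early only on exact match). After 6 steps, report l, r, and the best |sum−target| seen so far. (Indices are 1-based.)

l=3, r=8, best |Δ|=1

l=1 r=12: -15+39=24 d=13 *, r--
l=1 r=11: -15+31=16 d=5 *, r--
l=1 r=10: -15+30=15 d=4 *, r--
l=1 r=9: -15+19=4 d=7, l++
l=2 r=9: -14+19=5 d=6, l++
l=3 r=9: -7+19=12 d=1 *, r--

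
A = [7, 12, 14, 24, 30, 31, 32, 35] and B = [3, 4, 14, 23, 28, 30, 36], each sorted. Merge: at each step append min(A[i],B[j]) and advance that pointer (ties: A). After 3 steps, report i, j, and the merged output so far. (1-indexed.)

i=1 j=1: A[i]=7>B[j]=3 take 3, j++
i=1 j=2: A[i]=7>B[j]=4 take 4, j++
i=1 j=3: A[i]=7<=B[j]=14 take 7, i++

i=2, j=3, merged so far=[3, 4, 7]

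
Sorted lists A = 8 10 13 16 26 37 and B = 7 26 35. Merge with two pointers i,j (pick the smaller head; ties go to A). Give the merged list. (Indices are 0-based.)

[i=0,j=0] A[i]=8>B[j]=7 take 7 → j++
[i=0,j=1] A[i]=8<=B[j]=26 take 8 → i++
[i=1,j=1] A[i]=10<=B[j]=26 take 10 → i++
[i=2,j=1] A[i]=13<=B[j]=26 take 13 → i++
[i=3,j=1] A[i]=16<=B[j]=26 take 16 → i++
[i=4,j=1] A[i]=26<=B[j]=26 take 26 → i++
[i=5,j=1] A[i]=37>B[j]=26 take 26 → j++
[i=5,j=2] A[i]=37>B[j]=35 take 35 → j++
[i=5,j=3] B done, take A[i]=37 → i++

[7, 8, 10, 13, 16, 26, 26, 35, 37]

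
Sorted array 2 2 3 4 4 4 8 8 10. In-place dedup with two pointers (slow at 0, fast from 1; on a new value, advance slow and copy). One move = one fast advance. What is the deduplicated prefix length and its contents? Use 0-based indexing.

length 5; prefix = [2, 3, 4, 8, 10]

(s=0,f=1) a[fast]=2=a[slow] dup → fast++
(s=0,f=2) a[fast]=3≠a[slow]=2 write a[1]=3 → slow++,fast++
(s=1,f=3) a[fast]=4≠a[slow]=3 write a[2]=4 → slow++,fast++
(s=2,f=4) a[fast]=4=a[slow] dup → fast++
(s=2,f=5) a[fast]=4=a[slow] dup → fast++
(s=2,f=6) a[fast]=8≠a[slow]=4 write a[3]=8 → slow++,fast++
(s=3,f=7) a[fast]=8=a[slow] dup → fast++
(s=3,f=8) a[fast]=10≠a[slow]=8 write a[4]=10 → slow++,fast++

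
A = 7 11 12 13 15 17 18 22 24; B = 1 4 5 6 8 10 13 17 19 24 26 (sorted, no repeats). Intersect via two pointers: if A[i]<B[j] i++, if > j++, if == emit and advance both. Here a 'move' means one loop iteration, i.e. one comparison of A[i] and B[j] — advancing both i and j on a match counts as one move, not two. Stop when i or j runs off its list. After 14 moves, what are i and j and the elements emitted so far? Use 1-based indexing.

i=8, j=10, emitted=[13, 17]

i=1 j=1: 7>1, j++
i=1 j=2: 7>4, j++
i=1 j=3: 7>5, j++
i=1 j=4: 7>6, j++
i=1 j=5: 7<8, i++
i=2 j=5: 11>8, j++
i=2 j=6: 11>10, j++
i=2 j=7: 11<13, i++
i=3 j=7: 12<13, i++
i=4 j=7: 13==13 emit, i++,j++
i=5 j=8: 15<17, i++
i=6 j=8: 17==17 emit, i++,j++
i=7 j=9: 18<19, i++
i=8 j=9: 22>19, j++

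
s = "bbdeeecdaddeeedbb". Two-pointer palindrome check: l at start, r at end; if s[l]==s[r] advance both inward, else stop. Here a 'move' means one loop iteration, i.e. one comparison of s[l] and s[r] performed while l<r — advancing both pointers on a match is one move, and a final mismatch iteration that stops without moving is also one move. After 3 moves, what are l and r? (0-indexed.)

l=3, r=13

l=0 r=16: 'b'=='b', l++,r--
l=1 r=15: 'b'=='b', l++,r--
l=2 r=14: 'd'=='d', l++,r--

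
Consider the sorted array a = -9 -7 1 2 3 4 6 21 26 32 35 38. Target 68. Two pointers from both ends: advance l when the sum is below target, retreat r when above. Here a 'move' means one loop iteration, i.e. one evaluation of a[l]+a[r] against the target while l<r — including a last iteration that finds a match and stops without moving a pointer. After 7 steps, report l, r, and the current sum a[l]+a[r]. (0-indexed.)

l=7, r=11, sum=59

l=0 r=11: -9+38=29 <68, l++
l=1 r=11: -7+38=31 <68, l++
l=2 r=11: 1+38=39 <68, l++
l=3 r=11: 2+38=40 <68, l++
l=4 r=11: 3+38=41 <68, l++
l=5 r=11: 4+38=42 <68, l++
l=6 r=11: 6+38=44 <68, l++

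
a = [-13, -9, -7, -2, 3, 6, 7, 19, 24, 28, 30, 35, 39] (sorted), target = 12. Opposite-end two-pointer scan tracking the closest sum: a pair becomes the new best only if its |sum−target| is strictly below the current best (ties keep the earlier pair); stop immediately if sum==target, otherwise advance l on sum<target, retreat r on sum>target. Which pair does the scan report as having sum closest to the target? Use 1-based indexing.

pair (-7, 19) with sum 12 (|Δ|=0)

l=1 r=13: -13+39=26 d=14 *, r--
l=1 r=12: -13+35=22 d=10 *, r--
l=1 r=11: -13+30=17 d=5 *, r--
l=1 r=10: -13+28=15 d=3 *, r--
l=1 r=9: -13+24=11 d=1 *, l++
l=2 r=9: -9+24=15 d=3, r--
l=2 r=8: -9+19=10 d=2, l++
l=3 r=8: -7+19=12 d=0 *, stop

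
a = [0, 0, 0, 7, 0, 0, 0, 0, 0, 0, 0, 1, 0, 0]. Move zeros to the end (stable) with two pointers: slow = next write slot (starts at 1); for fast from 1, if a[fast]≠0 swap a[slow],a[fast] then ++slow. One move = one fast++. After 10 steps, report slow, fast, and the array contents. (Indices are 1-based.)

slow=2, fast=11, a=[7, 0, 0, 0, 0, 0, 0, 0, 0, 0, 0, 1, 0, 0]

(s=1,f=1) a[fast]=0 → fast++
(s=1,f=2) a[fast]=0 → fast++
(s=1,f=3) a[fast]=0 → fast++
(s=1,f=4) a[fast]=7≠0 swap→a[1]=7 → slow++,fast++
(s=2,f=5) a[fast]=0 → fast++
(s=2,f=6) a[fast]=0 → fast++
(s=2,f=7) a[fast]=0 → fast++
(s=2,f=8) a[fast]=0 → fast++
(s=2,f=9) a[fast]=0 → fast++
(s=2,f=10) a[fast]=0 → fast++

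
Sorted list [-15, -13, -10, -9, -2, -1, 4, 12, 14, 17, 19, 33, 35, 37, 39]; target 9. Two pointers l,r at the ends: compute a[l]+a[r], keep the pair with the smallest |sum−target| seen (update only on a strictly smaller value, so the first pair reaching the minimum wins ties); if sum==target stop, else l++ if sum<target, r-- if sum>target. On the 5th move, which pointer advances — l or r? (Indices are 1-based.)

[1,15] -15+39=24 d=15 * → r--
[1,14] -15+37=22 d=13 * → r--
[1,13] -15+35=20 d=11 * → r--
[1,12] -15+33=18 d=9 * → r--
[1,11] -15+19=4 d=5 * → l++

l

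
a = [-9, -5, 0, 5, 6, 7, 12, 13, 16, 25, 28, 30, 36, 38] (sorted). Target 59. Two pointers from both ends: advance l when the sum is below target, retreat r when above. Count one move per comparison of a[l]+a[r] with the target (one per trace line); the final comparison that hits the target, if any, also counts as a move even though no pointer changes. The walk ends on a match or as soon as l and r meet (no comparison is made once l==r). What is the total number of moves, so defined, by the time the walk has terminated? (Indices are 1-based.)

13 moves

l=1 r=14: -9+38=29 <59, l++
l=2 r=14: -5+38=33 <59, l++
l=3 r=14: 0+38=38 <59, l++
l=4 r=14: 5+38=43 <59, l++
l=5 r=14: 6+38=44 <59, l++
l=6 r=14: 7+38=45 <59, l++
l=7 r=14: 12+38=50 <59, l++
l=8 r=14: 13+38=51 <59, l++
l=9 r=14: 16+38=54 <59, l++
l=10 r=14: 25+38=63 >59, r--
l=10 r=13: 25+36=61 >59, r--
l=10 r=12: 25+30=55 <59, l++
l=11 r=12: 28+30=58 <59, l++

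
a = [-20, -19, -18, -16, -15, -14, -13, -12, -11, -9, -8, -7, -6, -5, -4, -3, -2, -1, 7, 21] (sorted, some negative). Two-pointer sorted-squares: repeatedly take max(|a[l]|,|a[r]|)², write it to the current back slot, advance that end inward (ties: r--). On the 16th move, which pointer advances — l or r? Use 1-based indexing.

[1,20] |-20|<=|21| out[20]=441 → r--
[1,19] |-20|>|7| out[19]=400 → l++
[2,19] |-19|>|7| out[18]=361 → l++
[3,19] |-18|>|7| out[17]=324 → l++
[4,19] |-16|>|7| out[16]=256 → l++
[5,19] |-15|>|7| out[15]=225 → l++
[6,19] |-14|>|7| out[14]=196 → l++
[7,19] |-13|>|7| out[13]=169 → l++
[8,19] |-12|>|7| out[12]=144 → l++
[9,19] |-11|>|7| out[11]=121 → l++
[10,19] |-9|>|7| out[10]=81 → l++
[11,19] |-8|>|7| out[9]=64 → l++
[12,19] |-7|<=|7| out[8]=49 → r--
[12,18] |-7|>|-1| out[7]=49 → l++
[13,18] |-6|>|-1| out[6]=36 → l++
[14,18] |-5|>|-1| out[5]=25 → l++

l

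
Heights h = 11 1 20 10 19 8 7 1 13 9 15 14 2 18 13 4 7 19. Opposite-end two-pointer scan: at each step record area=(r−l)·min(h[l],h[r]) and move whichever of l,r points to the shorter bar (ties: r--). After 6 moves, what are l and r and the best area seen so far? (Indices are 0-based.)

l=2, r=13, best area=285

l=0 r=17: min(11,19)*17=187 best=187 *, l++
l=1 r=17: min(1,19)*16=16 best=187, l++
l=2 r=17: min(20,19)*15=285 best=285 *, r--
l=2 r=16: min(20,7)*14=98 best=285, r--
l=2 r=15: min(20,4)*13=52 best=285, r--
l=2 r=14: min(20,13)*12=156 best=285, r--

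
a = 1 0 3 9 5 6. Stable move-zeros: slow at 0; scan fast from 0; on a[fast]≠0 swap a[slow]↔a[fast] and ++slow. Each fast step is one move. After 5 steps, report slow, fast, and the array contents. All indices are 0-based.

(s=0,f=0) a[fast]=1≠0 swap→a[0]=1 → slow++,fast++
(s=1,f=1) a[fast]=0 → fast++
(s=1,f=2) a[fast]=3≠0 swap→a[1]=3 → slow++,fast++
(s=2,f=3) a[fast]=9≠0 swap→a[2]=9 → slow++,fast++
(s=3,f=4) a[fast]=5≠0 swap→a[3]=5 → slow++,fast++

slow=4, fast=5, a=[1, 3, 9, 5, 0, 6]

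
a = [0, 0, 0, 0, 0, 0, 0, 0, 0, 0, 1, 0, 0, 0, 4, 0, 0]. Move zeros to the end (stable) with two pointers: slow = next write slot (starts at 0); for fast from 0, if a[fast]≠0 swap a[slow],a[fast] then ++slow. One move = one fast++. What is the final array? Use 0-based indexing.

slow=0 fast=0: a[fast]=0, fast++
slow=0 fast=1: a[fast]=0, fast++
slow=0 fast=2: a[fast]=0, fast++
slow=0 fast=3: a[fast]=0, fast++
slow=0 fast=4: a[fast]=0, fast++
slow=0 fast=5: a[fast]=0, fast++
slow=0 fast=6: a[fast]=0, fast++
slow=0 fast=7: a[fast]=0, fast++
slow=0 fast=8: a[fast]=0, fast++
slow=0 fast=9: a[fast]=0, fast++
slow=0 fast=10: a[fast]=1≠0 swap→a[0]=1, slow++,fast++
slow=1 fast=11: a[fast]=0, fast++
slow=1 fast=12: a[fast]=0, fast++
slow=1 fast=13: a[fast]=0, fast++
slow=1 fast=14: a[fast]=4≠0 swap→a[1]=4, slow++,fast++
slow=2 fast=15: a[fast]=0, fast++
slow=2 fast=16: a[fast]=0, fast++

[1, 4, 0, 0, 0, 0, 0, 0, 0, 0, 0, 0, 0, 0, 0, 0, 0]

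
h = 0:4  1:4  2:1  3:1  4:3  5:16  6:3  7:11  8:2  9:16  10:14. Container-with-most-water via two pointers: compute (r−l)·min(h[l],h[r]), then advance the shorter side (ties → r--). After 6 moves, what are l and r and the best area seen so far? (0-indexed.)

l=5, r=9, best area=70

l=0 r=10: min(4,14)*10=40 best=40 *, l++
l=1 r=10: min(4,14)*9=36 best=40, l++
l=2 r=10: min(1,14)*8=8 best=40, l++
l=3 r=10: min(1,14)*7=7 best=40, l++
l=4 r=10: min(3,14)*6=18 best=40, l++
l=5 r=10: min(16,14)*5=70 best=70 *, r--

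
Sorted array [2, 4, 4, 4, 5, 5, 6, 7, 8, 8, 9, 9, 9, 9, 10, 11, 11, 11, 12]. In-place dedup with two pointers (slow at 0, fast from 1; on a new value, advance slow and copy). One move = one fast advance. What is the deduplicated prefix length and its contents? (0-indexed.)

length 10; prefix = [2, 4, 5, 6, 7, 8, 9, 10, 11, 12]

(s=0,f=1) a[fast]=4≠a[slow]=2 write a[1]=4 → slow++,fast++
(s=1,f=2) a[fast]=4=a[slow] dup → fast++
(s=1,f=3) a[fast]=4=a[slow] dup → fast++
(s=1,f=4) a[fast]=5≠a[slow]=4 write a[2]=5 → slow++,fast++
(s=2,f=5) a[fast]=5=a[slow] dup → fast++
(s=2,f=6) a[fast]=6≠a[slow]=5 write a[3]=6 → slow++,fast++
(s=3,f=7) a[fast]=7≠a[slow]=6 write a[4]=7 → slow++,fast++
(s=4,f=8) a[fast]=8≠a[slow]=7 write a[5]=8 → slow++,fast++
(s=5,f=9) a[fast]=8=a[slow] dup → fast++
(s=5,f=10) a[fast]=9≠a[slow]=8 write a[6]=9 → slow++,fast++
(s=6,f=11) a[fast]=9=a[slow] dup → fast++
(s=6,f=12) a[fast]=9=a[slow] dup → fast++
(s=6,f=13) a[fast]=9=a[slow] dup → fast++
(s=6,f=14) a[fast]=10≠a[slow]=9 write a[7]=10 → slow++,fast++
(s=7,f=15) a[fast]=11≠a[slow]=10 write a[8]=11 → slow++,fast++
(s=8,f=16) a[fast]=11=a[slow] dup → fast++
(s=8,f=17) a[fast]=11=a[slow] dup → fast++
(s=8,f=18) a[fast]=12≠a[slow]=11 write a[9]=12 → slow++,fast++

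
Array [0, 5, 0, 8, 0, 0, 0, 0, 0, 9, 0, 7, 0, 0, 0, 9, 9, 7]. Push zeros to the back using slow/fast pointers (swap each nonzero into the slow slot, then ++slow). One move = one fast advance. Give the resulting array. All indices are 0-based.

(s=0,f=0) a[fast]=0 → fast++
(s=0,f=1) a[fast]=5≠0 swap→a[0]=5 → slow++,fast++
(s=1,f=2) a[fast]=0 → fast++
(s=1,f=3) a[fast]=8≠0 swap→a[1]=8 → slow++,fast++
(s=2,f=4) a[fast]=0 → fast++
(s=2,f=5) a[fast]=0 → fast++
(s=2,f=6) a[fast]=0 → fast++
(s=2,f=7) a[fast]=0 → fast++
(s=2,f=8) a[fast]=0 → fast++
(s=2,f=9) a[fast]=9≠0 swap→a[2]=9 → slow++,fast++
(s=3,f=10) a[fast]=0 → fast++
(s=3,f=11) a[fast]=7≠0 swap→a[3]=7 → slow++,fast++
(s=4,f=12) a[fast]=0 → fast++
(s=4,f=13) a[fast]=0 → fast++
(s=4,f=14) a[fast]=0 → fast++
(s=4,f=15) a[fast]=9≠0 swap→a[4]=9 → slow++,fast++
(s=5,f=16) a[fast]=9≠0 swap→a[5]=9 → slow++,fast++
(s=6,f=17) a[fast]=7≠0 swap→a[6]=7 → slow++,fast++

[5, 8, 9, 7, 9, 9, 7, 0, 0, 0, 0, 0, 0, 0, 0, 0, 0, 0]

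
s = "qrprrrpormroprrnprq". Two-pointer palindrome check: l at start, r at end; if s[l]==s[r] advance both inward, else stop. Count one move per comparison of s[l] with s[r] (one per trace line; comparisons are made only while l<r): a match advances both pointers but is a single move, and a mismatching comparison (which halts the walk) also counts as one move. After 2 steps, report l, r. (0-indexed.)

l=0 r=18: 'q'=='q', l++,r--
l=1 r=17: 'r'=='r', l++,r--

l=2, r=16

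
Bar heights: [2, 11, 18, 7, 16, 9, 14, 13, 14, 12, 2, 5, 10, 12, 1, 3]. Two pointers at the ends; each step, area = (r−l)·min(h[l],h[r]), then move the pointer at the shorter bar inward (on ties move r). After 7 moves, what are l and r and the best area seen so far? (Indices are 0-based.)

l=2, r=10, best area=132

[0,15] min(2,3)*15=30 best=30 * → l++
[1,15] min(11,3)*14=42 best=42 * → r--
[1,14] min(11,1)*13=13 best=42 → r--
[1,13] min(11,12)*12=132 best=132 * → l++
[2,13] min(18,12)*11=132 best=132 → r--
[2,12] min(18,10)*10=100 best=132 → r--
[2,11] min(18,5)*9=45 best=132 → r--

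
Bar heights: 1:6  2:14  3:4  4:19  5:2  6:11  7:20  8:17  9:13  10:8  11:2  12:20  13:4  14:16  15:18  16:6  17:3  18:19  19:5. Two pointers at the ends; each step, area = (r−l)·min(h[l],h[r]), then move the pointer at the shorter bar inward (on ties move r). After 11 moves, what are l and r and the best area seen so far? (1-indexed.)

[1,19] min(6,5)*18=90 best=90 * → r--
[1,18] min(6,19)*17=102 best=102 * → l++
[2,18] min(14,19)*16=224 best=224 * → l++
[3,18] min(4,19)*15=60 best=224 → l++
[4,18] min(19,19)*14=266 best=266 * → r--
[4,17] min(19,3)*13=39 best=266 → r--
[4,16] min(19,6)*12=72 best=266 → r--
[4,15] min(19,18)*11=198 best=266 → r--
[4,14] min(19,16)*10=160 best=266 → r--
[4,13] min(19,4)*9=36 best=266 → r--
[4,12] min(19,20)*8=152 best=266 → l++

l=5, r=12, best area=266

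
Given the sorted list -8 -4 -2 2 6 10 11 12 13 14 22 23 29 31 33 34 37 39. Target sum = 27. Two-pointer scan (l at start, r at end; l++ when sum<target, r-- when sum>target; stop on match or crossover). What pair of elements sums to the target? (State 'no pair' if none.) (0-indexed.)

(-4, 31)

l=0 r=17: -8+39=31 >27, r--
l=0 r=16: -8+37=29 >27, r--
l=0 r=15: -8+34=26 <27, l++
l=1 r=15: -4+34=30 >27, r--
l=1 r=14: -4+33=29 >27, r--
l=1 r=13: -4+31=27, found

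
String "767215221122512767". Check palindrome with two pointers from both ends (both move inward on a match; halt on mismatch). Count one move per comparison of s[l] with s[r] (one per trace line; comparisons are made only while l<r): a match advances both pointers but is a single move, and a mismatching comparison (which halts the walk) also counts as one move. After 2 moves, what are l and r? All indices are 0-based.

l=0 r=17: '7'=='7', l++,r--
l=1 r=16: '6'=='6', l++,r--

l=2, r=15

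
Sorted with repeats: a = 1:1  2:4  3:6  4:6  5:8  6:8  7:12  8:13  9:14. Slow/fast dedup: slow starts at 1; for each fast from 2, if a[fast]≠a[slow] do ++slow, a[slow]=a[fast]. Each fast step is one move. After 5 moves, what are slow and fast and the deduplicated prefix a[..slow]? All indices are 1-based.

slow=1 fast=2: a[fast]=4≠a[slow]=1 write a[2]=4, slow++,fast++
slow=2 fast=3: a[fast]=6≠a[slow]=4 write a[3]=6, slow++,fast++
slow=3 fast=4: a[fast]=6=a[slow] dup, fast++
slow=3 fast=5: a[fast]=8≠a[slow]=6 write a[4]=8, slow++,fast++
slow=4 fast=6: a[fast]=8=a[slow] dup, fast++

slow=4, fast=7, prefix=[1, 4, 6, 8]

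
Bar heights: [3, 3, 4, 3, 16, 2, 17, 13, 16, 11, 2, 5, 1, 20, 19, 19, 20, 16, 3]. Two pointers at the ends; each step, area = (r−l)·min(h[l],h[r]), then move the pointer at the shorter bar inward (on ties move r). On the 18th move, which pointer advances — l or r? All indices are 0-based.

r

l=0 r=18: min(3,3)*18=54 best=54 *, r--
l=0 r=17: min(3,16)*17=51 best=54, l++
l=1 r=17: min(3,16)*16=48 best=54, l++
l=2 r=17: min(4,16)*15=60 best=60 *, l++
l=3 r=17: min(3,16)*14=42 best=60, l++
l=4 r=17: min(16,16)*13=208 best=208 *, r--
l=4 r=16: min(16,20)*12=192 best=208, l++
l=5 r=16: min(2,20)*11=22 best=208, l++
l=6 r=16: min(17,20)*10=170 best=208, l++
l=7 r=16: min(13,20)*9=117 best=208, l++
l=8 r=16: min(16,20)*8=128 best=208, l++
l=9 r=16: min(11,20)*7=77 best=208, l++
l=10 r=16: min(2,20)*6=12 best=208, l++
l=11 r=16: min(5,20)*5=25 best=208, l++
l=12 r=16: min(1,20)*4=4 best=208, l++
l=13 r=16: min(20,20)*3=60 best=208, r--
l=13 r=15: min(20,19)*2=38 best=208, r--
l=13 r=14: min(20,19)*1=19 best=208, r--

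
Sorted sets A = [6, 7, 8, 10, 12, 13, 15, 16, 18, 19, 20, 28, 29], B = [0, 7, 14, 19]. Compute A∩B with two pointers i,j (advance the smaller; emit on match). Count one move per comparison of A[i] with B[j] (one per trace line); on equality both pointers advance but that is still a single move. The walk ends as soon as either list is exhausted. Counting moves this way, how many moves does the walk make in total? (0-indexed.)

[i=0,j=0] 6>0 → j++
[i=0,j=1] 6<7 → i++
[i=1,j=1] 7==7 emit → i++,j++
[i=2,j=2] 8<14 → i++
[i=3,j=2] 10<14 → i++
[i=4,j=2] 12<14 → i++
[i=5,j=2] 13<14 → i++
[i=6,j=2] 15>14 → j++
[i=6,j=3] 15<19 → i++
[i=7,j=3] 16<19 → i++
[i=8,j=3] 18<19 → i++
[i=9,j=3] 19==19 emit → i++,j++

12 moves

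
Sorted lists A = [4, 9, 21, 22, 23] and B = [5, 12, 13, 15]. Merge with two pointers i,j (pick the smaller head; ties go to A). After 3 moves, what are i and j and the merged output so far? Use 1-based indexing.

i=3, j=2, merged so far=[4, 5, 9]

[i=1,j=1] A[i]=4<=B[j]=5 take 4 → i++
[i=2,j=1] A[i]=9>B[j]=5 take 5 → j++
[i=2,j=2] A[i]=9<=B[j]=12 take 9 → i++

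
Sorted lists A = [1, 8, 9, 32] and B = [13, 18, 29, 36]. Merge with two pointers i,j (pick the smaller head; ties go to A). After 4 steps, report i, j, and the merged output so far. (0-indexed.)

[i=0,j=0] A[i]=1<=B[j]=13 take 1 → i++
[i=1,j=0] A[i]=8<=B[j]=13 take 8 → i++
[i=2,j=0] A[i]=9<=B[j]=13 take 9 → i++
[i=3,j=0] A[i]=32>B[j]=13 take 13 → j++

i=3, j=1, merged so far=[1, 8, 9, 13]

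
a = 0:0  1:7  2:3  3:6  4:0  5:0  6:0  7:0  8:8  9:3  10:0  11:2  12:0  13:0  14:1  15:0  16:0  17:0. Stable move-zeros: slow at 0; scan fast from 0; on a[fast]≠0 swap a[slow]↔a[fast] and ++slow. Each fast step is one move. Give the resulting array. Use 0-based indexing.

[7, 3, 6, 8, 3, 2, 1, 0, 0, 0, 0, 0, 0, 0, 0, 0, 0, 0]

slow=0 fast=0: a[fast]=0, fast++
slow=0 fast=1: a[fast]=7≠0 swap→a[0]=7, slow++,fast++
slow=1 fast=2: a[fast]=3≠0 swap→a[1]=3, slow++,fast++
slow=2 fast=3: a[fast]=6≠0 swap→a[2]=6, slow++,fast++
slow=3 fast=4: a[fast]=0, fast++
slow=3 fast=5: a[fast]=0, fast++
slow=3 fast=6: a[fast]=0, fast++
slow=3 fast=7: a[fast]=0, fast++
slow=3 fast=8: a[fast]=8≠0 swap→a[3]=8, slow++,fast++
slow=4 fast=9: a[fast]=3≠0 swap→a[4]=3, slow++,fast++
slow=5 fast=10: a[fast]=0, fast++
slow=5 fast=11: a[fast]=2≠0 swap→a[5]=2, slow++,fast++
slow=6 fast=12: a[fast]=0, fast++
slow=6 fast=13: a[fast]=0, fast++
slow=6 fast=14: a[fast]=1≠0 swap→a[6]=1, slow++,fast++
slow=7 fast=15: a[fast]=0, fast++
slow=7 fast=16: a[fast]=0, fast++
slow=7 fast=17: a[fast]=0, fast++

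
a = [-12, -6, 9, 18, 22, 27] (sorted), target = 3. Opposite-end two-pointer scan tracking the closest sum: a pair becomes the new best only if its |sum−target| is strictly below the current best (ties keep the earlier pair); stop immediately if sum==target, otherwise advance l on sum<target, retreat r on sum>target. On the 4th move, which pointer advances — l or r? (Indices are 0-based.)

[0,5] -12+27=15 d=12 * → r--
[0,4] -12+22=10 d=7 * → r--
[0,3] -12+18=6 d=3 * → r--
[0,2] -12+9=-3 d=6 → l++

l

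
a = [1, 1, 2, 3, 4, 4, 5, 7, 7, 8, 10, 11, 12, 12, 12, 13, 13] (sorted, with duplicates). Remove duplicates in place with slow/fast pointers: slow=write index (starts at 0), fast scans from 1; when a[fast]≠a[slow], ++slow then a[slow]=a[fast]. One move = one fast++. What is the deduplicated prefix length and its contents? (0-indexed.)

length 11; prefix = [1, 2, 3, 4, 5, 7, 8, 10, 11, 12, 13]

slow=0 fast=1: a[fast]=1=a[slow] dup, fast++
slow=0 fast=2: a[fast]=2≠a[slow]=1 write a[1]=2, slow++,fast++
slow=1 fast=3: a[fast]=3≠a[slow]=2 write a[2]=3, slow++,fast++
slow=2 fast=4: a[fast]=4≠a[slow]=3 write a[3]=4, slow++,fast++
slow=3 fast=5: a[fast]=4=a[slow] dup, fast++
slow=3 fast=6: a[fast]=5≠a[slow]=4 write a[4]=5, slow++,fast++
slow=4 fast=7: a[fast]=7≠a[slow]=5 write a[5]=7, slow++,fast++
slow=5 fast=8: a[fast]=7=a[slow] dup, fast++
slow=5 fast=9: a[fast]=8≠a[slow]=7 write a[6]=8, slow++,fast++
slow=6 fast=10: a[fast]=10≠a[slow]=8 write a[7]=10, slow++,fast++
slow=7 fast=11: a[fast]=11≠a[slow]=10 write a[8]=11, slow++,fast++
slow=8 fast=12: a[fast]=12≠a[slow]=11 write a[9]=12, slow++,fast++
slow=9 fast=13: a[fast]=12=a[slow] dup, fast++
slow=9 fast=14: a[fast]=12=a[slow] dup, fast++
slow=9 fast=15: a[fast]=13≠a[slow]=12 write a[10]=13, slow++,fast++
slow=10 fast=16: a[fast]=13=a[slow] dup, fast++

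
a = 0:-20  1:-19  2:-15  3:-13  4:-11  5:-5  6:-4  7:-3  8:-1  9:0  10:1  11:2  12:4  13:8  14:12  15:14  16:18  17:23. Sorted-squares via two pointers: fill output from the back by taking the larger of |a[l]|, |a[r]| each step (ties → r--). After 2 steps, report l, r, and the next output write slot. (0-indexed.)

l=0 r=17: |-20|<=|23| out[17]=529, r--
l=0 r=16: |-20|>|18| out[16]=400, l++

l=1, r=16, next write slot=15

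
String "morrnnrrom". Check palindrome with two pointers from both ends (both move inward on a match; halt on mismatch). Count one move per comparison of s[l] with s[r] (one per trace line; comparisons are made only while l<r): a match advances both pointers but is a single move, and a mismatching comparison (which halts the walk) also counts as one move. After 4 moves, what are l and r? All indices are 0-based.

l=4, r=5

[0,9] 'm'=='m' → l++,r--
[1,8] 'o'=='o' → l++,r--
[2,7] 'r'=='r' → l++,r--
[3,6] 'r'=='r' → l++,r--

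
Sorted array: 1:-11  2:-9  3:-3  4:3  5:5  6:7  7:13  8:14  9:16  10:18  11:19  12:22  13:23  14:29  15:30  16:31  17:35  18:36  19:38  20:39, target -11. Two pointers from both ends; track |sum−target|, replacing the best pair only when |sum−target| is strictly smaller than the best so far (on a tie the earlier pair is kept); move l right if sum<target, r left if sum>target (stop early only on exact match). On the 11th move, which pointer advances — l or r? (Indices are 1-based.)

r

l=1 r=20: -11+39=28 d=39 *, r--
l=1 r=19: -11+38=27 d=38 *, r--
l=1 r=18: -11+36=25 d=36 *, r--
l=1 r=17: -11+35=24 d=35 *, r--
l=1 r=16: -11+31=20 d=31 *, r--
l=1 r=15: -11+30=19 d=30 *, r--
l=1 r=14: -11+29=18 d=29 *, r--
l=1 r=13: -11+23=12 d=23 *, r--
l=1 r=12: -11+22=11 d=22 *, r--
l=1 r=11: -11+19=8 d=19 *, r--
l=1 r=10: -11+18=7 d=18 *, r--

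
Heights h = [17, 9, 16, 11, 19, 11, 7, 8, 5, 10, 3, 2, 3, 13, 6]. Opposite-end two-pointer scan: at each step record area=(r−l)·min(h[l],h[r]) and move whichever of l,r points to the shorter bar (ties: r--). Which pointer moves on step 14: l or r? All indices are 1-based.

l=1 r=15: min(17,6)*14=84 best=84 *, r--
l=1 r=14: min(17,13)*13=169 best=169 *, r--
l=1 r=13: min(17,3)*12=36 best=169, r--
l=1 r=12: min(17,2)*11=22 best=169, r--
l=1 r=11: min(17,3)*10=30 best=169, r--
l=1 r=10: min(17,10)*9=90 best=169, r--
l=1 r=9: min(17,5)*8=40 best=169, r--
l=1 r=8: min(17,8)*7=56 best=169, r--
l=1 r=7: min(17,7)*6=42 best=169, r--
l=1 r=6: min(17,11)*5=55 best=169, r--
l=1 r=5: min(17,19)*4=68 best=169, l++
l=2 r=5: min(9,19)*3=27 best=169, l++
l=3 r=5: min(16,19)*2=32 best=169, l++
l=4 r=5: min(11,19)*1=11 best=169, l++

l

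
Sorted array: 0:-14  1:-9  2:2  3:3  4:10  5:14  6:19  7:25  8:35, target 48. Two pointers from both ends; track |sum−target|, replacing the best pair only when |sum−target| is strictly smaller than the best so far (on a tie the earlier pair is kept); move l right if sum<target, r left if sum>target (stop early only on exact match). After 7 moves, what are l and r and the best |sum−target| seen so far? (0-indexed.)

l=6, r=7, best |Δ|=1

[0,8] -14+35=21 d=27 * → l++
[1,8] -9+35=26 d=22 * → l++
[2,8] 2+35=37 d=11 * → l++
[3,8] 3+35=38 d=10 * → l++
[4,8] 10+35=45 d=3 * → l++
[5,8] 14+35=49 d=1 * → r--
[5,7] 14+25=39 d=9 → l++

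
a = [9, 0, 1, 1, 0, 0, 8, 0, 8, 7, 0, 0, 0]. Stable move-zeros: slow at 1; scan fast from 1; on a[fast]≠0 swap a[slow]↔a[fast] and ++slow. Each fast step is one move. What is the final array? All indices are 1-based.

(s=1,f=1) a[fast]=9≠0 swap→a[1]=9 → slow++,fast++
(s=2,f=2) a[fast]=0 → fast++
(s=2,f=3) a[fast]=1≠0 swap→a[2]=1 → slow++,fast++
(s=3,f=4) a[fast]=1≠0 swap→a[3]=1 → slow++,fast++
(s=4,f=5) a[fast]=0 → fast++
(s=4,f=6) a[fast]=0 → fast++
(s=4,f=7) a[fast]=8≠0 swap→a[4]=8 → slow++,fast++
(s=5,f=8) a[fast]=0 → fast++
(s=5,f=9) a[fast]=8≠0 swap→a[5]=8 → slow++,fast++
(s=6,f=10) a[fast]=7≠0 swap→a[6]=7 → slow++,fast++
(s=7,f=11) a[fast]=0 → fast++
(s=7,f=12) a[fast]=0 → fast++
(s=7,f=13) a[fast]=0 → fast++

[9, 1, 1, 8, 8, 7, 0, 0, 0, 0, 0, 0, 0]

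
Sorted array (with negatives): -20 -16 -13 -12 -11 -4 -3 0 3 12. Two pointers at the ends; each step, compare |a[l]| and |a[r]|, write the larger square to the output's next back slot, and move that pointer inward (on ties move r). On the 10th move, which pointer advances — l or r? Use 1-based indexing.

r

l=1 r=10: |-20|>|12| out[10]=400, l++
l=2 r=10: |-16|>|12| out[9]=256, l++
l=3 r=10: |-13|>|12| out[8]=169, l++
l=4 r=10: |-12|<=|12| out[7]=144, r--
l=4 r=9: |-12|>|3| out[6]=144, l++
l=5 r=9: |-11|>|3| out[5]=121, l++
l=6 r=9: |-4|>|3| out[4]=16, l++
l=7 r=9: |-3|<=|3| out[3]=9, r--
l=7 r=8: |-3|>|0| out[2]=9, l++
l=8 r=8: |0|<=|0| out[1]=0, r--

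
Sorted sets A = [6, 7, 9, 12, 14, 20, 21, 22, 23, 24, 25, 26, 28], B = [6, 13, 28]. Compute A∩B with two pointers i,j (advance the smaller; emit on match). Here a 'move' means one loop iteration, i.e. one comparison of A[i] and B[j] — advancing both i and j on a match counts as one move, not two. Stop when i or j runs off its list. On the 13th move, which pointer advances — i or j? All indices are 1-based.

i

[i=1,j=1] 6==6 emit → i++,j++
[i=2,j=2] 7<13 → i++
[i=3,j=2] 9<13 → i++
[i=4,j=2] 12<13 → i++
[i=5,j=2] 14>13 → j++
[i=5,j=3] 14<28 → i++
[i=6,j=3] 20<28 → i++
[i=7,j=3] 21<28 → i++
[i=8,j=3] 22<28 → i++
[i=9,j=3] 23<28 → i++
[i=10,j=3] 24<28 → i++
[i=11,j=3] 25<28 → i++
[i=12,j=3] 26<28 → i++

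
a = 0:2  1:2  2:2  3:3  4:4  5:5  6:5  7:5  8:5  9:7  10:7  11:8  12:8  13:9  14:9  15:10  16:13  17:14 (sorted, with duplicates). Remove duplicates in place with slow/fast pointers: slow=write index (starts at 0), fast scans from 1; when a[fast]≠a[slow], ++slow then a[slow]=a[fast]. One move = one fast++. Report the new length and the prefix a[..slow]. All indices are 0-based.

(s=0,f=1) a[fast]=2=a[slow] dup → fast++
(s=0,f=2) a[fast]=2=a[slow] dup → fast++
(s=0,f=3) a[fast]=3≠a[slow]=2 write a[1]=3 → slow++,fast++
(s=1,f=4) a[fast]=4≠a[slow]=3 write a[2]=4 → slow++,fast++
(s=2,f=5) a[fast]=5≠a[slow]=4 write a[3]=5 → slow++,fast++
(s=3,f=6) a[fast]=5=a[slow] dup → fast++
(s=3,f=7) a[fast]=5=a[slow] dup → fast++
(s=3,f=8) a[fast]=5=a[slow] dup → fast++
(s=3,f=9) a[fast]=7≠a[slow]=5 write a[4]=7 → slow++,fast++
(s=4,f=10) a[fast]=7=a[slow] dup → fast++
(s=4,f=11) a[fast]=8≠a[slow]=7 write a[5]=8 → slow++,fast++
(s=5,f=12) a[fast]=8=a[slow] dup → fast++
(s=5,f=13) a[fast]=9≠a[slow]=8 write a[6]=9 → slow++,fast++
(s=6,f=14) a[fast]=9=a[slow] dup → fast++
(s=6,f=15) a[fast]=10≠a[slow]=9 write a[7]=10 → slow++,fast++
(s=7,f=16) a[fast]=13≠a[slow]=10 write a[8]=13 → slow++,fast++
(s=8,f=17) a[fast]=14≠a[slow]=13 write a[9]=14 → slow++,fast++

length 10; prefix = [2, 3, 4, 5, 7, 8, 9, 10, 13, 14]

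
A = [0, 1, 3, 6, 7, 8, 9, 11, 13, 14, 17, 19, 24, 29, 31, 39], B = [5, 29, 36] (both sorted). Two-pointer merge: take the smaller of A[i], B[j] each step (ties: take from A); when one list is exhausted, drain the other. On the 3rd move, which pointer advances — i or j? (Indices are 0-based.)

i

[i=0,j=0] A[i]=0<=B[j]=5 take 0 → i++
[i=1,j=0] A[i]=1<=B[j]=5 take 1 → i++
[i=2,j=0] A[i]=3<=B[j]=5 take 3 → i++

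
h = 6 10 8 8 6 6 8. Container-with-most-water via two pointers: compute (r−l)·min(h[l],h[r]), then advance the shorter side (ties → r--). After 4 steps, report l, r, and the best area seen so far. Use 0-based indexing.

[0,6] min(6,8)*6=36 best=36 * → l++
[1,6] min(10,8)*5=40 best=40 * → r--
[1,5] min(10,6)*4=24 best=40 → r--
[1,4] min(10,6)*3=18 best=40 → r--

l=1, r=3, best area=40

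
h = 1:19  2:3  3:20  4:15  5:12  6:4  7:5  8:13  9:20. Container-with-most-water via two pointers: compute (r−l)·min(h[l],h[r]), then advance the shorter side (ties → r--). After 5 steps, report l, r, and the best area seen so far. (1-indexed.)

l=3, r=6, best area=152

[1,9] min(19,20)*8=152 best=152 * → l++
[2,9] min(3,20)*7=21 best=152 → l++
[3,9] min(20,20)*6=120 best=152 → r--
[3,8] min(20,13)*5=65 best=152 → r--
[3,7] min(20,5)*4=20 best=152 → r--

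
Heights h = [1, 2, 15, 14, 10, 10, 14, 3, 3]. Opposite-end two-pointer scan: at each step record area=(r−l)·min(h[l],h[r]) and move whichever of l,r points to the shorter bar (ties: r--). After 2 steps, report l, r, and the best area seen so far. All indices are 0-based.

l=2, r=8, best area=14

[0,8] min(1,3)*8=8 best=8 * → l++
[1,8] min(2,3)*7=14 best=14 * → l++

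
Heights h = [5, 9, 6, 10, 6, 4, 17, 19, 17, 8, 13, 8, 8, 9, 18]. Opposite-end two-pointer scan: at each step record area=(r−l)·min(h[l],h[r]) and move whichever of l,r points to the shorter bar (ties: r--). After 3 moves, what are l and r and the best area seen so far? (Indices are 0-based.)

[0,14] min(5,18)*14=70 best=70 * → l++
[1,14] min(9,18)*13=117 best=117 * → l++
[2,14] min(6,18)*12=72 best=117 → l++

l=3, r=14, best area=117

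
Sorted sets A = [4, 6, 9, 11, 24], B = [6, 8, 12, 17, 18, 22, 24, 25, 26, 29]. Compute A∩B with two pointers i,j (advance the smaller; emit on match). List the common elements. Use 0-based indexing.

intersection = [6, 24]

i=0 j=0: 4<6, i++
i=1 j=0: 6==6 emit, i++,j++
i=2 j=1: 9>8, j++
i=2 j=2: 9<12, i++
i=3 j=2: 11<12, i++
i=4 j=2: 24>12, j++
i=4 j=3: 24>17, j++
i=4 j=4: 24>18, j++
i=4 j=5: 24>22, j++
i=4 j=6: 24==24 emit, i++,j++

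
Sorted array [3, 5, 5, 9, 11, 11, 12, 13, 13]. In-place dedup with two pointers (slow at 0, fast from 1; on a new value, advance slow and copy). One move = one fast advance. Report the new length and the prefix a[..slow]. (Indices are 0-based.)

length 6; prefix = [3, 5, 9, 11, 12, 13]

(s=0,f=1) a[fast]=5≠a[slow]=3 write a[1]=5 → slow++,fast++
(s=1,f=2) a[fast]=5=a[slow] dup → fast++
(s=1,f=3) a[fast]=9≠a[slow]=5 write a[2]=9 → slow++,fast++
(s=2,f=4) a[fast]=11≠a[slow]=9 write a[3]=11 → slow++,fast++
(s=3,f=5) a[fast]=11=a[slow] dup → fast++
(s=3,f=6) a[fast]=12≠a[slow]=11 write a[4]=12 → slow++,fast++
(s=4,f=7) a[fast]=13≠a[slow]=12 write a[5]=13 → slow++,fast++
(s=5,f=8) a[fast]=13=a[slow] dup → fast++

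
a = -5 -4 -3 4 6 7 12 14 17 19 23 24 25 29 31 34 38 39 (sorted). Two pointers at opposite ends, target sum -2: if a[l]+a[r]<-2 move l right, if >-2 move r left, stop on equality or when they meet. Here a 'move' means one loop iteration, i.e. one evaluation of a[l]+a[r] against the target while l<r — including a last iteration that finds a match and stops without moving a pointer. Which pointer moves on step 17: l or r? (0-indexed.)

[0,17] -5+39=34 >-2 → r--
[0,16] -5+38=33 >-2 → r--
[0,15] -5+34=29 >-2 → r--
[0,14] -5+31=26 >-2 → r--
[0,13] -5+29=24 >-2 → r--
[0,12] -5+25=20 >-2 → r--
[0,11] -5+24=19 >-2 → r--
[0,10] -5+23=18 >-2 → r--
[0,9] -5+19=14 >-2 → r--
[0,8] -5+17=12 >-2 → r--
[0,7] -5+14=9 >-2 → r--
[0,6] -5+12=7 >-2 → r--
[0,5] -5+7=2 >-2 → r--
[0,4] -5+6=1 >-2 → r--
[0,3] -5+4=-1 >-2 → r--
[0,2] -5+-3=-8 <-2 → l++
[1,2] -4+-3=-7 <-2 → l++

l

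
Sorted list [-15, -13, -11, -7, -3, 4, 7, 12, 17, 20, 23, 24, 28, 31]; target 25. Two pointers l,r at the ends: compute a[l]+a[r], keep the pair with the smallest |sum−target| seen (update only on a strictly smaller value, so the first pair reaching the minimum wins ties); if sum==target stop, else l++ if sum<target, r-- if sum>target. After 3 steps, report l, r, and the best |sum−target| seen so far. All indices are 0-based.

l=0 r=13: -15+31=16 d=9 *, l++
l=1 r=13: -13+31=18 d=7 *, l++
l=2 r=13: -11+31=20 d=5 *, l++

l=3, r=13, best |Δ|=5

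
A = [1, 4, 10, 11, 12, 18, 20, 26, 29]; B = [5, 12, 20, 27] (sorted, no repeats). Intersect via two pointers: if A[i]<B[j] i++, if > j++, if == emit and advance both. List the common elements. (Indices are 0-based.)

intersection = [12, 20]

[i=0,j=0] 1<5 → i++
[i=1,j=0] 4<5 → i++
[i=2,j=0] 10>5 → j++
[i=2,j=1] 10<12 → i++
[i=3,j=1] 11<12 → i++
[i=4,j=1] 12==12 emit → i++,j++
[i=5,j=2] 18<20 → i++
[i=6,j=2] 20==20 emit → i++,j++
[i=7,j=3] 26<27 → i++
[i=8,j=3] 29>27 → j++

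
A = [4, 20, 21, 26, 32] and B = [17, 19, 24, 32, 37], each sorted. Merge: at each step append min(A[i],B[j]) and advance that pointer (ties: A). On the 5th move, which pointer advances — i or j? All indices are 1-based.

[i=1,j=1] A[i]=4<=B[j]=17 take 4 → i++
[i=2,j=1] A[i]=20>B[j]=17 take 17 → j++
[i=2,j=2] A[i]=20>B[j]=19 take 19 → j++
[i=2,j=3] A[i]=20<=B[j]=24 take 20 → i++
[i=3,j=3] A[i]=21<=B[j]=24 take 21 → i++

i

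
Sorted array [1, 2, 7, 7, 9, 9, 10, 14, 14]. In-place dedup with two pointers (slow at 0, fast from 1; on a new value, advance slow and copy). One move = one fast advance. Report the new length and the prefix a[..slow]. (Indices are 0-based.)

length 6; prefix = [1, 2, 7, 9, 10, 14]

slow=0 fast=1: a[fast]=2≠a[slow]=1 write a[1]=2, slow++,fast++
slow=1 fast=2: a[fast]=7≠a[slow]=2 write a[2]=7, slow++,fast++
slow=2 fast=3: a[fast]=7=a[slow] dup, fast++
slow=2 fast=4: a[fast]=9≠a[slow]=7 write a[3]=9, slow++,fast++
slow=3 fast=5: a[fast]=9=a[slow] dup, fast++
slow=3 fast=6: a[fast]=10≠a[slow]=9 write a[4]=10, slow++,fast++
slow=4 fast=7: a[fast]=14≠a[slow]=10 write a[5]=14, slow++,fast++
slow=5 fast=8: a[fast]=14=a[slow] dup, fast++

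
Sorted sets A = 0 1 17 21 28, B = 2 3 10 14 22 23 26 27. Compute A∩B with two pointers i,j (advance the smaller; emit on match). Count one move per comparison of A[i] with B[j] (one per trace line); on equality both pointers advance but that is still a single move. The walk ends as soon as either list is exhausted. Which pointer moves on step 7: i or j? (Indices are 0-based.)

i=0 j=0: 0<2, i++
i=1 j=0: 1<2, i++
i=2 j=0: 17>2, j++
i=2 j=1: 17>3, j++
i=2 j=2: 17>10, j++
i=2 j=3: 17>14, j++
i=2 j=4: 17<22, i++

i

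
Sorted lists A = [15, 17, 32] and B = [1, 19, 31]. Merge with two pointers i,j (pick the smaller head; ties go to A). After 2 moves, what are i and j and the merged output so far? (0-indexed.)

[i=0,j=0] A[i]=15>B[j]=1 take 1 → j++
[i=0,j=1] A[i]=15<=B[j]=19 take 15 → i++

i=1, j=1, merged so far=[1, 15]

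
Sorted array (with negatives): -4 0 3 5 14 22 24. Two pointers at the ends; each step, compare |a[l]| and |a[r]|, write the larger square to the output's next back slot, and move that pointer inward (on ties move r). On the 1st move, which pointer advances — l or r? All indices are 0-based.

[0,6] |-4|<=|24| out[6]=576 → r--

r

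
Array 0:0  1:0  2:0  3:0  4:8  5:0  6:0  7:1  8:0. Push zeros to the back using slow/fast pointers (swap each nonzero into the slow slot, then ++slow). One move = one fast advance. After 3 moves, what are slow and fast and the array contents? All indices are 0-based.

slow=0, fast=3, a=[0, 0, 0, 0, 8, 0, 0, 1, 0]

slow=0 fast=0: a[fast]=0, fast++
slow=0 fast=1: a[fast]=0, fast++
slow=0 fast=2: a[fast]=0, fast++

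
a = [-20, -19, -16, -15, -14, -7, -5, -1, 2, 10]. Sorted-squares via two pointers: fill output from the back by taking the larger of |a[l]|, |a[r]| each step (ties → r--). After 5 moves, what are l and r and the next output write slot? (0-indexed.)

l=5, r=9, next write slot=4

[0,9] |-20|>|10| out[9]=400 → l++
[1,9] |-19|>|10| out[8]=361 → l++
[2,9] |-16|>|10| out[7]=256 → l++
[3,9] |-15|>|10| out[6]=225 → l++
[4,9] |-14|>|10| out[5]=196 → l++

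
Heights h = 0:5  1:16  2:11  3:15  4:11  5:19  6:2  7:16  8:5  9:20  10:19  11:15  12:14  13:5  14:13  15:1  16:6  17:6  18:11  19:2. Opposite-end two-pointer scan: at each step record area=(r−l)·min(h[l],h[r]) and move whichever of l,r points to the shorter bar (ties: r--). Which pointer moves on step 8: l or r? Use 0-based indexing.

r

l=0 r=19: min(5,2)*19=38 best=38 *, r--
l=0 r=18: min(5,11)*18=90 best=90 *, l++
l=1 r=18: min(16,11)*17=187 best=187 *, r--
l=1 r=17: min(16,6)*16=96 best=187, r--
l=1 r=16: min(16,6)*15=90 best=187, r--
l=1 r=15: min(16,1)*14=14 best=187, r--
l=1 r=14: min(16,13)*13=169 best=187, r--
l=1 r=13: min(16,5)*12=60 best=187, r--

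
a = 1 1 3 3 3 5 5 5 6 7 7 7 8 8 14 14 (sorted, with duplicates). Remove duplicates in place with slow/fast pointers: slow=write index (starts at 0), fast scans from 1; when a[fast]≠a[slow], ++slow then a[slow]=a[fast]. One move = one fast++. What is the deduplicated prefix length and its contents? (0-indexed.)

slow=0 fast=1: a[fast]=1=a[slow] dup, fast++
slow=0 fast=2: a[fast]=3≠a[slow]=1 write a[1]=3, slow++,fast++
slow=1 fast=3: a[fast]=3=a[slow] dup, fast++
slow=1 fast=4: a[fast]=3=a[slow] dup, fast++
slow=1 fast=5: a[fast]=5≠a[slow]=3 write a[2]=5, slow++,fast++
slow=2 fast=6: a[fast]=5=a[slow] dup, fast++
slow=2 fast=7: a[fast]=5=a[slow] dup, fast++
slow=2 fast=8: a[fast]=6≠a[slow]=5 write a[3]=6, slow++,fast++
slow=3 fast=9: a[fast]=7≠a[slow]=6 write a[4]=7, slow++,fast++
slow=4 fast=10: a[fast]=7=a[slow] dup, fast++
slow=4 fast=11: a[fast]=7=a[slow] dup, fast++
slow=4 fast=12: a[fast]=8≠a[slow]=7 write a[5]=8, slow++,fast++
slow=5 fast=13: a[fast]=8=a[slow] dup, fast++
slow=5 fast=14: a[fast]=14≠a[slow]=8 write a[6]=14, slow++,fast++
slow=6 fast=15: a[fast]=14=a[slow] dup, fast++

length 7; prefix = [1, 3, 5, 6, 7, 8, 14]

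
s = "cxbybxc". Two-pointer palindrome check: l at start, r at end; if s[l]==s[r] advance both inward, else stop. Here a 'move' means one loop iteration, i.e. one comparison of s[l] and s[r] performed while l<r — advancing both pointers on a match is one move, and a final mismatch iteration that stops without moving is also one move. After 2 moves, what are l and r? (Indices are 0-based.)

[0,6] 'c'=='c' → l++,r--
[1,5] 'x'=='x' → l++,r--

l=2, r=4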